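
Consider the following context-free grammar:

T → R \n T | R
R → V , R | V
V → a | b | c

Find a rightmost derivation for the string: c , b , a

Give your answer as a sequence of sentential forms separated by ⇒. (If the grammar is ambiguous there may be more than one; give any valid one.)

T ⇒ R ⇒ V , R ⇒ V , V , R ⇒ V , V , V ⇒ V , V , a ⇒ V , b , a ⇒ c , b , a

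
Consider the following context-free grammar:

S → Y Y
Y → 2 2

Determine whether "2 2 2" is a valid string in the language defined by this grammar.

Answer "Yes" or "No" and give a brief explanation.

No - no valid derivation exists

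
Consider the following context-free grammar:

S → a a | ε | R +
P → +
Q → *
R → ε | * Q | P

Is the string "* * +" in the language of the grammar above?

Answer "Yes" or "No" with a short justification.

Yes - a valid derivation exists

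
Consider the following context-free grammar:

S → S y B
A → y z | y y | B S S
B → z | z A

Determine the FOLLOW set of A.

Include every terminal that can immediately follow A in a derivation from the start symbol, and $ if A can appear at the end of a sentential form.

We compute FOLLOW(A) using the standard algorithm.
FOLLOW(S) starts with {$}.
FIRST(A) = {y, z}
FIRST(B) = {z}
FIRST(S) = {}
FOLLOW(A) = {$, y}
FOLLOW(B) = {$, y}
FOLLOW(S) = {$, y}
Therefore, FOLLOW(A) = {$, y}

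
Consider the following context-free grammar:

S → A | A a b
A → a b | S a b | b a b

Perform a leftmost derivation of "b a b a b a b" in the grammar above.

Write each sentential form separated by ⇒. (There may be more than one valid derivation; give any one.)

S ⇒ A ⇒ S a b ⇒ A a b ⇒ S a b a b ⇒ A a b a b ⇒ b a b a b a b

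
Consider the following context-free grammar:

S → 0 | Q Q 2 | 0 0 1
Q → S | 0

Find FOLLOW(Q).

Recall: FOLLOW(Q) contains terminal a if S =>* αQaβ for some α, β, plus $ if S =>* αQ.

We compute FOLLOW(Q) using the standard algorithm.
FOLLOW(S) starts with {$}.
FIRST(Q) = {0}
FIRST(S) = {0}
FOLLOW(Q) = {0, 2}
FOLLOW(S) = {$, 0, 2}
Therefore, FOLLOW(Q) = {0, 2}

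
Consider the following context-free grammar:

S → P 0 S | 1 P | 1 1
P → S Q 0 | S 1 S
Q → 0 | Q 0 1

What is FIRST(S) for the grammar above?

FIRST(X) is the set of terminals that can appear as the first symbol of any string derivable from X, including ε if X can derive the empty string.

We compute FIRST(S) using the standard algorithm.
FIRST(P) = {1}
FIRST(Q) = {0}
FIRST(S) = {1}
Therefore, FIRST(S) = {1}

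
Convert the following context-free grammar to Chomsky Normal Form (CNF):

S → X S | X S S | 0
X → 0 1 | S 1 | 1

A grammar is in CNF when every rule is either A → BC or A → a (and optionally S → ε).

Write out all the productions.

S → 0; T0 → 0; T1 → 1; X → 1; S → X S; S → X X0; X0 → S S; X → T0 T1; X → S T1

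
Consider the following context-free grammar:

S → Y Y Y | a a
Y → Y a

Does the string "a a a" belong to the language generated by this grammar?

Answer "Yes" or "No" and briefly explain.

No - no valid derivation exists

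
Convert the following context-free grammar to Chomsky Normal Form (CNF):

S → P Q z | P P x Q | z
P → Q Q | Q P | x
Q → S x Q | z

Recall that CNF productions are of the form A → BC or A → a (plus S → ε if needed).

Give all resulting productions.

TZ → z; TX → x; S → z; P → x; Q → z; S → P X0; X0 → Q TZ; S → P X1; X1 → P X2; X2 → TX Q; P → Q Q; P → Q P; Q → S X3; X3 → TX Q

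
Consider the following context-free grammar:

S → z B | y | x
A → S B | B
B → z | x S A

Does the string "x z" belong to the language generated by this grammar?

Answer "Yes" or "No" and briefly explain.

No - no valid derivation exists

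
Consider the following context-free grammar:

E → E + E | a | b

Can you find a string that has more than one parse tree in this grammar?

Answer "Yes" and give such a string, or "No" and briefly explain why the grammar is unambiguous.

Yes - the string 'a + b + a + a' has two distinct parse trees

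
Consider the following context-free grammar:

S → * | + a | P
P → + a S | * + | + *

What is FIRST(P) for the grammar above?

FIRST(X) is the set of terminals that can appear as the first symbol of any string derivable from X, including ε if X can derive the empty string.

We compute FIRST(P) using the standard algorithm.
FIRST(P) = {*, +}
FIRST(S) = {*, +}
Therefore, FIRST(P) = {*, +}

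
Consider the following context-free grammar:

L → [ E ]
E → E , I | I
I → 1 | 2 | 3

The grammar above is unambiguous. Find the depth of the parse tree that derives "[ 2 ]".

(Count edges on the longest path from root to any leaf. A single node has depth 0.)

3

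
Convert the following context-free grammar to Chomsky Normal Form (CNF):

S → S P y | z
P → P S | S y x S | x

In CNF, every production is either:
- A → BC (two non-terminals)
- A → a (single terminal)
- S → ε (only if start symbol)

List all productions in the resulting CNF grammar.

TY → y; S → z; TX → x; P → x; S → S X0; X0 → P TY; P → P S; P → S X1; X1 → TY X2; X2 → TX S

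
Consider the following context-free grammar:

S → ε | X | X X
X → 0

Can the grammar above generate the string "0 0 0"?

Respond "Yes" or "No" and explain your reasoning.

No - no valid derivation exists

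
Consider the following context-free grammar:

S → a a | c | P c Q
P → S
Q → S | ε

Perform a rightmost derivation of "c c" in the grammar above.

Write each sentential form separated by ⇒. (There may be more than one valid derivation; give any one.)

S ⇒ P c Q ⇒ P c ⇒ S c ⇒ c c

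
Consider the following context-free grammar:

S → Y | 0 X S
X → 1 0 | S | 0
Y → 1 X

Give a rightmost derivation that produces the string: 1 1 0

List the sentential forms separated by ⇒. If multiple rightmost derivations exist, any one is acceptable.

S ⇒ Y ⇒ 1 X ⇒ 1 1 0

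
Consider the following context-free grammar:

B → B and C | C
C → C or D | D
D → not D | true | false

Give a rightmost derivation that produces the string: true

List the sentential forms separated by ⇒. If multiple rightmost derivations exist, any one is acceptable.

B ⇒ C ⇒ D ⇒ true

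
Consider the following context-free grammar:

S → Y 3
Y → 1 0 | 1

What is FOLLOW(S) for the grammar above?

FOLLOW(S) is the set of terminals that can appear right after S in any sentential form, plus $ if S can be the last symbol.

We compute FOLLOW(S) using the standard algorithm.
FOLLOW(S) starts with {$}.
FIRST(S) = {1}
FIRST(Y) = {1}
FOLLOW(S) = {$}
FOLLOW(Y) = {3}
Therefore, FOLLOW(S) = {$}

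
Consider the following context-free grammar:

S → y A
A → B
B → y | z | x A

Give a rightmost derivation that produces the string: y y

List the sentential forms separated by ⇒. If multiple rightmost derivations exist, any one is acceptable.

S ⇒ y A ⇒ y B ⇒ y y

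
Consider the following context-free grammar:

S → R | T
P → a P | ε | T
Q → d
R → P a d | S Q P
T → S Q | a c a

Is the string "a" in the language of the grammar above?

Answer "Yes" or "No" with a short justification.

No - no valid derivation exists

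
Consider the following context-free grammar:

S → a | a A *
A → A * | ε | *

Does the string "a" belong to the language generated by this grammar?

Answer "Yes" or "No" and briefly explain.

Yes - a valid derivation exists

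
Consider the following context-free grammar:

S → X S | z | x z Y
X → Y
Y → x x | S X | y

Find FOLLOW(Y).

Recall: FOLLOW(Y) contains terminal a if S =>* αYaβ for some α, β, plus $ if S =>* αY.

We compute FOLLOW(Y) using the standard algorithm.
FOLLOW(S) starts with {$}.
FIRST(S) = {x, y, z}
FIRST(X) = {x, y, z}
FIRST(Y) = {x, y, z}
FOLLOW(S) = {$, x, y, z}
FOLLOW(X) = {$, x, y, z}
FOLLOW(Y) = {$, x, y, z}
Therefore, FOLLOW(Y) = {$, x, y, z}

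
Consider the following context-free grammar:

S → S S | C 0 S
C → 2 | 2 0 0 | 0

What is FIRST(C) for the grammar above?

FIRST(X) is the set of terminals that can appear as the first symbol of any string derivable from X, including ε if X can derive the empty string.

We compute FIRST(C) using the standard algorithm.
FIRST(C) = {0, 2}
FIRST(S) = {0, 2}
Therefore, FIRST(C) = {0, 2}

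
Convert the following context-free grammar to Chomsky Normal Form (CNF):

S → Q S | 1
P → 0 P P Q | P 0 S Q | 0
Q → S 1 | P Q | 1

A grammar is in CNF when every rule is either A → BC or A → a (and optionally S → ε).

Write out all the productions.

S → 1; T0 → 0; P → 0; T1 → 1; Q → 1; S → Q S; P → T0 X0; X0 → P X1; X1 → P Q; P → P X2; X2 → T0 X3; X3 → S Q; Q → S T1; Q → P Q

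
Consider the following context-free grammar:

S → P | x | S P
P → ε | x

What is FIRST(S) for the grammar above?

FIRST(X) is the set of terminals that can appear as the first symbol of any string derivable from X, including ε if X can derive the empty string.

We compute FIRST(S) using the standard algorithm.
FIRST(P) = {x, ε}
FIRST(S) = {x, ε}
Therefore, FIRST(S) = {x, ε}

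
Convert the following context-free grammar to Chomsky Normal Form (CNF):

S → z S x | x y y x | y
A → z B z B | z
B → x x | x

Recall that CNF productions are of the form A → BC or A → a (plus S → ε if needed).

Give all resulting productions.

TZ → z; TX → x; TY → y; S → y; A → z; B → x; S → TZ X0; X0 → S TX; S → TX X1; X1 → TY X2; X2 → TY TX; A → TZ X3; X3 → B X4; X4 → TZ B; B → TX TX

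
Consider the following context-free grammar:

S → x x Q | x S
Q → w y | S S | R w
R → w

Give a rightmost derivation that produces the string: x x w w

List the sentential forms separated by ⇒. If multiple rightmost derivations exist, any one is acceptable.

S ⇒ x x Q ⇒ x x R w ⇒ x x w w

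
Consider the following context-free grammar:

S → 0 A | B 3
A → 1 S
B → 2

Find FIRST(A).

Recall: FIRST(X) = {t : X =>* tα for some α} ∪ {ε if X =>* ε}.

We compute FIRST(A) using the standard algorithm.
FIRST(A) = {1}
FIRST(B) = {2}
FIRST(S) = {0, 2}
Therefore, FIRST(A) = {1}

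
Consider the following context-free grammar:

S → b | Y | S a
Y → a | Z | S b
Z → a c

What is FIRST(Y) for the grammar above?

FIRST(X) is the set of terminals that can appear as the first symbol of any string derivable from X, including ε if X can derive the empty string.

We compute FIRST(Y) using the standard algorithm.
FIRST(S) = {a, b}
FIRST(Y) = {a, b}
FIRST(Z) = {a}
Therefore, FIRST(Y) = {a, b}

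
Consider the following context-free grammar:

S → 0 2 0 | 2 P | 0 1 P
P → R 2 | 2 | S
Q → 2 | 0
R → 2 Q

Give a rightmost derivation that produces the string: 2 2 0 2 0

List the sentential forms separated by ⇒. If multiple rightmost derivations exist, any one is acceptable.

S ⇒ 2 P ⇒ 2 S ⇒ 2 2 P ⇒ 2 2 S ⇒ 2 2 0 2 0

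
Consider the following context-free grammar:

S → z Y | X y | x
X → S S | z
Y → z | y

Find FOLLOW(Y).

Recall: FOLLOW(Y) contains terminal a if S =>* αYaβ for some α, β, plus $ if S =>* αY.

We compute FOLLOW(Y) using the standard algorithm.
FOLLOW(S) starts with {$}.
FIRST(S) = {x, z}
FIRST(X) = {x, z}
FIRST(Y) = {y, z}
FOLLOW(S) = {$, x, y, z}
FOLLOW(X) = {y}
FOLLOW(Y) = {$, x, y, z}
Therefore, FOLLOW(Y) = {$, x, y, z}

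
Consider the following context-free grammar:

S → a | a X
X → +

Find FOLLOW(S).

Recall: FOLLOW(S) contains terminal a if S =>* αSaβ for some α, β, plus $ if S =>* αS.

We compute FOLLOW(S) using the standard algorithm.
FOLLOW(S) starts with {$}.
FIRST(S) = {a}
FIRST(X) = {+}
FOLLOW(S) = {$}
FOLLOW(X) = {$}
Therefore, FOLLOW(S) = {$}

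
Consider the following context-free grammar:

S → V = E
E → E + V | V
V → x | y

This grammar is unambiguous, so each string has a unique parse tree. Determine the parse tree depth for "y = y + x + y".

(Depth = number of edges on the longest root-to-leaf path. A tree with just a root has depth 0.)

5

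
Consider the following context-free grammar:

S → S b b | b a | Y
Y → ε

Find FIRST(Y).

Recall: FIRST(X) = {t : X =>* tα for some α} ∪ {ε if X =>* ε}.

We compute FIRST(Y) using the standard algorithm.
FIRST(S) = {b, ε}
FIRST(Y) = {ε}
Therefore, FIRST(Y) = {ε}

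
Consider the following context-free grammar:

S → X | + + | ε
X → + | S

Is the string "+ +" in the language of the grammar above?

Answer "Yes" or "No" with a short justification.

Yes - a valid derivation exists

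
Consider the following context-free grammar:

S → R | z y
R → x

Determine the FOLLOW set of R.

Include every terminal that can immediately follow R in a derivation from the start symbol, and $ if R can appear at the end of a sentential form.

We compute FOLLOW(R) using the standard algorithm.
FOLLOW(S) starts with {$}.
FIRST(R) = {x}
FIRST(S) = {x, z}
FOLLOW(R) = {$}
FOLLOW(S) = {$}
Therefore, FOLLOW(R) = {$}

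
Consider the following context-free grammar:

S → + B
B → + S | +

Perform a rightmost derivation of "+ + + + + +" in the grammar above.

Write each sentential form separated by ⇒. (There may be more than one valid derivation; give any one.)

S ⇒ + B ⇒ + + S ⇒ + + + B ⇒ + + + + S ⇒ + + + + + B ⇒ + + + + + +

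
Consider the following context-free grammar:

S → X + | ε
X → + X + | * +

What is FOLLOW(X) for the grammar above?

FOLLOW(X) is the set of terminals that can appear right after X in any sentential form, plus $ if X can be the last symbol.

We compute FOLLOW(X) using the standard algorithm.
FOLLOW(S) starts with {$}.
FIRST(S) = {*, +, ε}
FIRST(X) = {*, +}
FOLLOW(S) = {$}
FOLLOW(X) = {+}
Therefore, FOLLOW(X) = {+}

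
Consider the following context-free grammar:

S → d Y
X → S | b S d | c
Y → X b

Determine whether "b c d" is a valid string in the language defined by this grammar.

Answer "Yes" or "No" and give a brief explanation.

No - no valid derivation exists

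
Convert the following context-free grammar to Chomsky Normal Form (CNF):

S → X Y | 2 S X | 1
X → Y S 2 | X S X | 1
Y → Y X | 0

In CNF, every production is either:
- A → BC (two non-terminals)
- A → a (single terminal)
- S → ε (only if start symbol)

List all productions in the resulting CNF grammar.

T2 → 2; S → 1; X → 1; Y → 0; S → X Y; S → T2 X0; X0 → S X; X → Y X1; X1 → S T2; X → X X2; X2 → S X; Y → Y X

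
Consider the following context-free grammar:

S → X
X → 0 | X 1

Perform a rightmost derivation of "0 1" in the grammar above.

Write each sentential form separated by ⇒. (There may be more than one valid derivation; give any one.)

S ⇒ X ⇒ X 1 ⇒ 0 1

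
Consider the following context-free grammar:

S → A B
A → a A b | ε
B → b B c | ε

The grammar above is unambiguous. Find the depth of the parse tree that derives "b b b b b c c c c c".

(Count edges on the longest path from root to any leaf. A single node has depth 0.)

7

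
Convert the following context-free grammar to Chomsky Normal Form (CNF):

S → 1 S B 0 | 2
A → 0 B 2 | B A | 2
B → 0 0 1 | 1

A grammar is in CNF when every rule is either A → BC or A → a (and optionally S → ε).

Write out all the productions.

T1 → 1; T0 → 0; S → 2; T2 → 2; A → 2; B → 1; S → T1 X0; X0 → S X1; X1 → B T0; A → T0 X2; X2 → B T2; A → B A; B → T0 X3; X3 → T0 T1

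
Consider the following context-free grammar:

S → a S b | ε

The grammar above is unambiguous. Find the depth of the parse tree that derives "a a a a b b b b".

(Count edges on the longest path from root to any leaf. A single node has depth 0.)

5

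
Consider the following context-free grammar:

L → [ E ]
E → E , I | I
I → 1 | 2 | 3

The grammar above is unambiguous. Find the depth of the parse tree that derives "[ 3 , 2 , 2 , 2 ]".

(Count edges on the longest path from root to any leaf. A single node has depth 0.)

6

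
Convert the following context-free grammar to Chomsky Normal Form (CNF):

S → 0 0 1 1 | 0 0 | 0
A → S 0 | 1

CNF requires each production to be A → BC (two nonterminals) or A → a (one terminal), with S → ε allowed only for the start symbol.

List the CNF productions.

T0 → 0; T1 → 1; S → 0; A → 1; S → T0 X0; X0 → T0 X1; X1 → T1 T1; S → T0 T0; A → S T0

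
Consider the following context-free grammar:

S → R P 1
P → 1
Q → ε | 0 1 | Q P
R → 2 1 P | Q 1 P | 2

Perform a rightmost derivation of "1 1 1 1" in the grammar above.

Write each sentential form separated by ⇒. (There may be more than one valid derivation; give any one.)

S ⇒ R P 1 ⇒ R 1 1 ⇒ Q 1 P 1 1 ⇒ Q 1 1 1 1 ⇒ 1 1 1 1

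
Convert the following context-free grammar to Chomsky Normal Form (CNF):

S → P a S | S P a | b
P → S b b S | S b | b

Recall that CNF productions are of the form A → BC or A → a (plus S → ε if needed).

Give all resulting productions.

TA → a; S → b; TB → b; P → b; S → P X0; X0 → TA S; S → S X1; X1 → P TA; P → S X2; X2 → TB X3; X3 → TB S; P → S TB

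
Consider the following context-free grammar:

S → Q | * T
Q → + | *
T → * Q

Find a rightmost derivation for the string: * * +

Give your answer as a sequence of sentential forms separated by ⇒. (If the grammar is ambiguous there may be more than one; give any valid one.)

S ⇒ * T ⇒ * * Q ⇒ * * +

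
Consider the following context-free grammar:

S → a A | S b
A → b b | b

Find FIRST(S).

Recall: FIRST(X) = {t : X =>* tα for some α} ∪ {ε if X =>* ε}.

We compute FIRST(S) using the standard algorithm.
FIRST(A) = {b}
FIRST(S) = {a}
Therefore, FIRST(S) = {a}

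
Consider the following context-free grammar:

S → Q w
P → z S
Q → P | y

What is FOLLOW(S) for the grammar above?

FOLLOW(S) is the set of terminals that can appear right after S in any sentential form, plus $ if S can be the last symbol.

We compute FOLLOW(S) using the standard algorithm.
FOLLOW(S) starts with {$}.
FIRST(P) = {z}
FIRST(Q) = {y, z}
FIRST(S) = {y, z}
FOLLOW(P) = {w}
FOLLOW(Q) = {w}
FOLLOW(S) = {$, w}
Therefore, FOLLOW(S) = {$, w}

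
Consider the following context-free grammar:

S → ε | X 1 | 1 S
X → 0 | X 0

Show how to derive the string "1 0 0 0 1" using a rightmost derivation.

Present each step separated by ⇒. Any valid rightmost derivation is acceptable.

S ⇒ 1 S ⇒ 1 X 1 ⇒ 1 X 0 1 ⇒ 1 X 0 0 1 ⇒ 1 0 0 0 1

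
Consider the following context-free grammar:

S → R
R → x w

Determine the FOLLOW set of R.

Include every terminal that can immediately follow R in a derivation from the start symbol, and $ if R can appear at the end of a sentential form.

We compute FOLLOW(R) using the standard algorithm.
FOLLOW(S) starts with {$}.
FIRST(R) = {x}
FIRST(S) = {x}
FOLLOW(R) = {$}
FOLLOW(S) = {$}
Therefore, FOLLOW(R) = {$}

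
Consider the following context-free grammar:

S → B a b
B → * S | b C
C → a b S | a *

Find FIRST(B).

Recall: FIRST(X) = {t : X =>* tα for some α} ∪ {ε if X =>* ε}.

We compute FIRST(B) using the standard algorithm.
FIRST(B) = {*, b}
FIRST(C) = {a}
FIRST(S) = {*, b}
Therefore, FIRST(B) = {*, b}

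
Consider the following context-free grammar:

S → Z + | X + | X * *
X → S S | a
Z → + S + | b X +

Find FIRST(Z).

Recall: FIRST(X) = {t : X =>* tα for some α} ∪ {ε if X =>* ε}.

We compute FIRST(Z) using the standard algorithm.
FIRST(S) = {+, a, b}
FIRST(X) = {+, a, b}
FIRST(Z) = {+, b}
Therefore, FIRST(Z) = {+, b}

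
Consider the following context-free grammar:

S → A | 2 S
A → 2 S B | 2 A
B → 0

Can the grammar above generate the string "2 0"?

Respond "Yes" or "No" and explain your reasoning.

No - no valid derivation exists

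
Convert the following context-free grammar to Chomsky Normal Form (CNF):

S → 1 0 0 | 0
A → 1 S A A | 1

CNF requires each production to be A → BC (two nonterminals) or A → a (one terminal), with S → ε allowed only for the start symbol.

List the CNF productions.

T1 → 1; T0 → 0; S → 0; A → 1; S → T1 X0; X0 → T0 T0; A → T1 X1; X1 → S X2; X2 → A A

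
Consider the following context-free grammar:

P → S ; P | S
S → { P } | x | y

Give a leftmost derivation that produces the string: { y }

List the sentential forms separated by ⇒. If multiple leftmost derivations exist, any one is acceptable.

P ⇒ S ⇒ { P } ⇒ { S } ⇒ { y }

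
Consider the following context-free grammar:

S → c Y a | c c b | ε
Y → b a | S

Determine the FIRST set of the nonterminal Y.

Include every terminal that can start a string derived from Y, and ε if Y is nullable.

We compute FIRST(Y) using the standard algorithm.
FIRST(S) = {c, ε}
FIRST(Y) = {b, c, ε}
Therefore, FIRST(Y) = {b, c, ε}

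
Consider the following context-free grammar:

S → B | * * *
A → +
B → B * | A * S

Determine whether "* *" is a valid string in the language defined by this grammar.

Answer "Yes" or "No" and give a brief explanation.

No - no valid derivation exists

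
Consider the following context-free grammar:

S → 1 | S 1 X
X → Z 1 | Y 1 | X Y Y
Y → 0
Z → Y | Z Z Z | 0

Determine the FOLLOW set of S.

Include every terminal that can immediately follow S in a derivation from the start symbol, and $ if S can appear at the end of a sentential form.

We compute FOLLOW(S) using the standard algorithm.
FOLLOW(S) starts with {$}.
FIRST(S) = {1}
FIRST(X) = {0}
FIRST(Y) = {0}
FIRST(Z) = {0}
FOLLOW(S) = {$, 1}
FOLLOW(X) = {$, 0, 1}
FOLLOW(Y) = {$, 0, 1}
FOLLOW(Z) = {0, 1}
Therefore, FOLLOW(S) = {$, 1}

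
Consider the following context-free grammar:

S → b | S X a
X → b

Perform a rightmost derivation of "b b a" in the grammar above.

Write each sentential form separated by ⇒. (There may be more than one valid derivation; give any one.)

S ⇒ S X a ⇒ S b a ⇒ b b a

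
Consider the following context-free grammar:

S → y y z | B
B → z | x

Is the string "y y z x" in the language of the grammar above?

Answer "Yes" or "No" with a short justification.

No - no valid derivation exists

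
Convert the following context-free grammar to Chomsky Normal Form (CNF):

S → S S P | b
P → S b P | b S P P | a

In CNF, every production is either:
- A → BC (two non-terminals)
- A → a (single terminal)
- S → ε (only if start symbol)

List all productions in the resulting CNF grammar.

S → b; TB → b; P → a; S → S X0; X0 → S P; P → S X1; X1 → TB P; P → TB X2; X2 → S X3; X3 → P P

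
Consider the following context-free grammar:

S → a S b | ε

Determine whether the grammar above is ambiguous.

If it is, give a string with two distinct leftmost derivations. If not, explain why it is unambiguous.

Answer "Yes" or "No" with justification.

No - the grammar is unambiguous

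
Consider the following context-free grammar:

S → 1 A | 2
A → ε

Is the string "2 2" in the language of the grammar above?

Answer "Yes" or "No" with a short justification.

No - no valid derivation exists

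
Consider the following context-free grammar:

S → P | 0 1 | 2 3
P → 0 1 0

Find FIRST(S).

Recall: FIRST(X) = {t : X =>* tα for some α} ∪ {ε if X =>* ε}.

We compute FIRST(S) using the standard algorithm.
FIRST(P) = {0}
FIRST(S) = {0, 2}
Therefore, FIRST(S) = {0, 2}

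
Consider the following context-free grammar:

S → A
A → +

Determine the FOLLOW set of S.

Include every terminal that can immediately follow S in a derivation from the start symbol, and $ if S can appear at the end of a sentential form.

We compute FOLLOW(S) using the standard algorithm.
FOLLOW(S) starts with {$}.
FIRST(A) = {+}
FIRST(S) = {+}
FOLLOW(A) = {$}
FOLLOW(S) = {$}
Therefore, FOLLOW(S) = {$}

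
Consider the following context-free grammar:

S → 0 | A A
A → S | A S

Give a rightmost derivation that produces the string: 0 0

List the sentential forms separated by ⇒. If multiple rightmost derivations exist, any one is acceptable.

S ⇒ A A ⇒ A S ⇒ A 0 ⇒ S 0 ⇒ 0 0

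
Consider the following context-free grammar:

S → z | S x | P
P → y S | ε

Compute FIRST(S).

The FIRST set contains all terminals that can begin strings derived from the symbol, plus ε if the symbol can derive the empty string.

We compute FIRST(S) using the standard algorithm.
FIRST(P) = {y, ε}
FIRST(S) = {x, y, z, ε}
Therefore, FIRST(S) = {x, y, z, ε}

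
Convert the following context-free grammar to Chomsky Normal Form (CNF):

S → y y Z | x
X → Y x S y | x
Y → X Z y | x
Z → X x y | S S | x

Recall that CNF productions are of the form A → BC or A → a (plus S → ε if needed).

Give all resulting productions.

TY → y; S → x; TX → x; X → x; Y → x; Z → x; S → TY X0; X0 → TY Z; X → Y X1; X1 → TX X2; X2 → S TY; Y → X X3; X3 → Z TY; Z → X X4; X4 → TX TY; Z → S S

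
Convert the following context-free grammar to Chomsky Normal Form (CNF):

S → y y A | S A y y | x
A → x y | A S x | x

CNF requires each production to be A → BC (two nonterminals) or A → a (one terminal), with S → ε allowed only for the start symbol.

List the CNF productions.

TY → y; S → x; TX → x; A → x; S → TY X0; X0 → TY A; S → S X1; X1 → A X2; X2 → TY TY; A → TX TY; A → A X3; X3 → S TX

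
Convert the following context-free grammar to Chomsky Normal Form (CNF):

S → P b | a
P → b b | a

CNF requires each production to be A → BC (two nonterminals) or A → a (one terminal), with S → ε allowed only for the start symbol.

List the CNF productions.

TB → b; S → a; P → a; S → P TB; P → TB TB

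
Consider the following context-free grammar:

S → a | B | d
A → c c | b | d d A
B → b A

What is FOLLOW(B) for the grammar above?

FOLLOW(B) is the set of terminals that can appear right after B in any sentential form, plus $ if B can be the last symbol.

We compute FOLLOW(B) using the standard algorithm.
FOLLOW(S) starts with {$}.
FIRST(A) = {b, c, d}
FIRST(B) = {b}
FIRST(S) = {a, b, d}
FOLLOW(A) = {$}
FOLLOW(B) = {$}
FOLLOW(S) = {$}
Therefore, FOLLOW(B) = {$}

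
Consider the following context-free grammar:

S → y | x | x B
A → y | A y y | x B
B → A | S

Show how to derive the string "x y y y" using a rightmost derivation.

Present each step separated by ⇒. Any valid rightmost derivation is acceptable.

S ⇒ x B ⇒ x A ⇒ x A y y ⇒ x y y y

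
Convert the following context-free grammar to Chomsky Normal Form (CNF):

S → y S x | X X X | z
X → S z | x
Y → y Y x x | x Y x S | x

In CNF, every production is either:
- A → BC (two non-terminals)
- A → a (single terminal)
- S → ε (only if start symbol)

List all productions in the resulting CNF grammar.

TY → y; TX → x; S → z; TZ → z; X → x; Y → x; S → TY X0; X0 → S TX; S → X X1; X1 → X X; X → S TZ; Y → TY X2; X2 → Y X3; X3 → TX TX; Y → TX X4; X4 → Y X5; X5 → TX S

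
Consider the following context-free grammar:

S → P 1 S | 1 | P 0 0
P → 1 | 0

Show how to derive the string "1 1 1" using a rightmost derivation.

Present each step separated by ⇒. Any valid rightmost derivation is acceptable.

S ⇒ P 1 S ⇒ P 1 1 ⇒ 1 1 1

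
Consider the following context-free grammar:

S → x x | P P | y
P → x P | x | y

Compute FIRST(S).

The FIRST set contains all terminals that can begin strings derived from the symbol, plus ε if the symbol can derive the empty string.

We compute FIRST(S) using the standard algorithm.
FIRST(P) = {x, y}
FIRST(S) = {x, y}
Therefore, FIRST(S) = {x, y}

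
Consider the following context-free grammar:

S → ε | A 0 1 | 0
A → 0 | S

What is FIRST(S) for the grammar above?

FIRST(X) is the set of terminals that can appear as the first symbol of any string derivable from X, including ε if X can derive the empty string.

We compute FIRST(S) using the standard algorithm.
FIRST(A) = {0, ε}
FIRST(S) = {0, ε}
Therefore, FIRST(S) = {0, ε}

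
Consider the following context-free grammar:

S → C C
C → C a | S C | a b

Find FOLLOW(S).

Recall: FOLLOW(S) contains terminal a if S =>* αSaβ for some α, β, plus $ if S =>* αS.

We compute FOLLOW(S) using the standard algorithm.
FOLLOW(S) starts with {$}.
FIRST(C) = {a}
FIRST(S) = {a}
FOLLOW(C) = {$, a}
FOLLOW(S) = {$, a}
Therefore, FOLLOW(S) = {$, a}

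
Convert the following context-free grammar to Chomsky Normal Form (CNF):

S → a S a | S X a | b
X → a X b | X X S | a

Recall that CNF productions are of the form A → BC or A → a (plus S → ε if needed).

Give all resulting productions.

TA → a; S → b; TB → b; X → a; S → TA X0; X0 → S TA; S → S X1; X1 → X TA; X → TA X2; X2 → X TB; X → X X3; X3 → X S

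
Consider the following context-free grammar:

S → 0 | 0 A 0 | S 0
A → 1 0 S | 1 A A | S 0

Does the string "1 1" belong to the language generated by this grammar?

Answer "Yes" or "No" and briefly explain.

No - no valid derivation exists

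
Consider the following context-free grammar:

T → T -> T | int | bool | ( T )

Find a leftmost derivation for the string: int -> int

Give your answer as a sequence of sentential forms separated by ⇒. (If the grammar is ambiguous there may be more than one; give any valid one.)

T ⇒ T -> T ⇒ int -> T ⇒ int -> int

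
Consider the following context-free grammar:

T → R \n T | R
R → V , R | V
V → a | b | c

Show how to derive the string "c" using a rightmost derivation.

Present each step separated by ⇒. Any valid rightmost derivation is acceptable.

T ⇒ R ⇒ V ⇒ c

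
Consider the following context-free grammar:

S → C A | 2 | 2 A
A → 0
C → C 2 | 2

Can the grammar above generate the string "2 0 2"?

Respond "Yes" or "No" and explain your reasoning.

No - no valid derivation exists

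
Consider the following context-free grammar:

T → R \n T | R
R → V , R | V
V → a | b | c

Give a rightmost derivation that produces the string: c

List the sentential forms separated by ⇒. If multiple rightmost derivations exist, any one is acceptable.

T ⇒ R ⇒ V ⇒ c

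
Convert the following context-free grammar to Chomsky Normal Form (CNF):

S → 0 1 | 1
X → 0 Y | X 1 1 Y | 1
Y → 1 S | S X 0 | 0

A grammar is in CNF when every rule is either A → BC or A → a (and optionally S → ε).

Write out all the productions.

T0 → 0; T1 → 1; S → 1; X → 1; Y → 0; S → T0 T1; X → T0 Y; X → X X0; X0 → T1 X1; X1 → T1 Y; Y → T1 S; Y → S X2; X2 → X T0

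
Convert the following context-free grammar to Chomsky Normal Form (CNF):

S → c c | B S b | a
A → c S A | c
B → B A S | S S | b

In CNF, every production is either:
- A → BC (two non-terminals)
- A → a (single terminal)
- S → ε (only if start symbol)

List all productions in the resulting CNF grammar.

TC → c; TB → b; S → a; A → c; B → b; S → TC TC; S → B X0; X0 → S TB; A → TC X1; X1 → S A; B → B X2; X2 → A S; B → S S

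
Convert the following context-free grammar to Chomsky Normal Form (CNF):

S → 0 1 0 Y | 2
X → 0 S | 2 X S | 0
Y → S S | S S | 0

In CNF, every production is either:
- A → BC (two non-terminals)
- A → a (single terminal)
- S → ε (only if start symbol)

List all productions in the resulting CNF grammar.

T0 → 0; T1 → 1; S → 2; T2 → 2; X → 0; Y → 0; S → T0 X0; X0 → T1 X1; X1 → T0 Y; X → T0 S; X → T2 X2; X2 → X S; Y → S S; Y → S S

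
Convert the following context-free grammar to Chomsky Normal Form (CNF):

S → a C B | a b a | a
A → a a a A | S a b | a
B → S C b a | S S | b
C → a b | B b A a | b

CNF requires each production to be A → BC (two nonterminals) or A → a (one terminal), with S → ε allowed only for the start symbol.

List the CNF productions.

TA → a; TB → b; S → a; A → a; B → b; C → b; S → TA X0; X0 → C B; S → TA X1; X1 → TB TA; A → TA X2; X2 → TA X3; X3 → TA A; A → S X4; X4 → TA TB; B → S X5; X5 → C X6; X6 → TB TA; B → S S; C → TA TB; C → B X7; X7 → TB X8; X8 → A TA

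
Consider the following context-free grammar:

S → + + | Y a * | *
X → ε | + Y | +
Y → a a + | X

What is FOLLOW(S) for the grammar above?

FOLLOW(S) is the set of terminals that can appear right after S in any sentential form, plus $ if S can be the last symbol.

We compute FOLLOW(S) using the standard algorithm.
FOLLOW(S) starts with {$}.
FIRST(S) = {*, +, a}
FIRST(X) = {+, ε}
FIRST(Y) = {+, a, ε}
FOLLOW(S) = {$}
FOLLOW(X) = {a}
FOLLOW(Y) = {a}
Therefore, FOLLOW(S) = {$}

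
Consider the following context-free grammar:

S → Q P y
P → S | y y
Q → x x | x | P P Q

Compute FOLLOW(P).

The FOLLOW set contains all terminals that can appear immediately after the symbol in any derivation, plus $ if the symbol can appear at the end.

We compute FOLLOW(P) using the standard algorithm.
FOLLOW(S) starts with {$}.
FIRST(P) = {x, y}
FIRST(Q) = {x, y}
FIRST(S) = {x, y}
FOLLOW(P) = {x, y}
FOLLOW(Q) = {x, y}
FOLLOW(S) = {$, x, y}
Therefore, FOLLOW(P) = {x, y}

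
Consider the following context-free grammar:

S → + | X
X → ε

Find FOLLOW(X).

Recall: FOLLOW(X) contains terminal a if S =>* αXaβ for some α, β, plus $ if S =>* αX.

We compute FOLLOW(X) using the standard algorithm.
FOLLOW(S) starts with {$}.
FIRST(S) = {+, ε}
FIRST(X) = {ε}
FOLLOW(S) = {$}
FOLLOW(X) = {$}
Therefore, FOLLOW(X) = {$}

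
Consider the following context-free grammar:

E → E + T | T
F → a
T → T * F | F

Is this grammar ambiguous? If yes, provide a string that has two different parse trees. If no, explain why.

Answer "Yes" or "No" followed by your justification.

No - the grammar is unambiguous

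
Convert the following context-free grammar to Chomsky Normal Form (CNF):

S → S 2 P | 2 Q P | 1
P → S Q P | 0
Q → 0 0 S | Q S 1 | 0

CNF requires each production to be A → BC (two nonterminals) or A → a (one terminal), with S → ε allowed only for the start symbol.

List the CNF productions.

T2 → 2; S → 1; P → 0; T0 → 0; T1 → 1; Q → 0; S → S X0; X0 → T2 P; S → T2 X1; X1 → Q P; P → S X2; X2 → Q P; Q → T0 X3; X3 → T0 S; Q → Q X4; X4 → S T1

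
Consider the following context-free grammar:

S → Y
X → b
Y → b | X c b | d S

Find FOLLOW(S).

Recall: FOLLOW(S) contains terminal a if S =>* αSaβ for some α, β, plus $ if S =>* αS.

We compute FOLLOW(S) using the standard algorithm.
FOLLOW(S) starts with {$}.
FIRST(S) = {b, d}
FIRST(X) = {b}
FIRST(Y) = {b, d}
FOLLOW(S) = {$}
FOLLOW(X) = {c}
FOLLOW(Y) = {$}
Therefore, FOLLOW(S) = {$}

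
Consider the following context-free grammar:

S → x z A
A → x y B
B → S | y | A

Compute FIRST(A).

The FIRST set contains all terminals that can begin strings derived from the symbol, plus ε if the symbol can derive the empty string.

We compute FIRST(A) using the standard algorithm.
FIRST(A) = {x}
FIRST(B) = {x, y}
FIRST(S) = {x}
Therefore, FIRST(A) = {x}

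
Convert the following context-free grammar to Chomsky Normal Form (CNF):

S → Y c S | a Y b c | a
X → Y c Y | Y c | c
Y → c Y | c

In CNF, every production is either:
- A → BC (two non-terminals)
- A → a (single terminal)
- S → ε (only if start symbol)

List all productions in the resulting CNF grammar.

TC → c; TA → a; TB → b; S → a; X → c; Y → c; S → Y X0; X0 → TC S; S → TA X1; X1 → Y X2; X2 → TB TC; X → Y X3; X3 → TC Y; X → Y TC; Y → TC Y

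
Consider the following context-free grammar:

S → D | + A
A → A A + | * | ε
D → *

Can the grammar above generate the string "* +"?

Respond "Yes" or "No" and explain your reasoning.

No - no valid derivation exists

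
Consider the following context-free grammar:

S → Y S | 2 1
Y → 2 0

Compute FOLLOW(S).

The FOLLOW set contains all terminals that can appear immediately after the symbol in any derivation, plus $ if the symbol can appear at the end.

We compute FOLLOW(S) using the standard algorithm.
FOLLOW(S) starts with {$}.
FIRST(S) = {2}
FIRST(Y) = {2}
FOLLOW(S) = {$}
FOLLOW(Y) = {2}
Therefore, FOLLOW(S) = {$}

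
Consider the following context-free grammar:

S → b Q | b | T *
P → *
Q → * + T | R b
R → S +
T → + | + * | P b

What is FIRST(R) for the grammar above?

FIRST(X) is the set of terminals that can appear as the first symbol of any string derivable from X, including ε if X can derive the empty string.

We compute FIRST(R) using the standard algorithm.
FIRST(P) = {*}
FIRST(Q) = {*, +, b}
FIRST(R) = {*, +, b}
FIRST(S) = {*, +, b}
FIRST(T) = {*, +}
Therefore, FIRST(R) = {*, +, b}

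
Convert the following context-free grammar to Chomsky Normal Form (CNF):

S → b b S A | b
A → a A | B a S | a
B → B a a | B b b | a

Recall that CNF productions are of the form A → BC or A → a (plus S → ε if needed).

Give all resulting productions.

TB → b; S → b; TA → a; A → a; B → a; S → TB X0; X0 → TB X1; X1 → S A; A → TA A; A → B X2; X2 → TA S; B → B X3; X3 → TA TA; B → B X4; X4 → TB TB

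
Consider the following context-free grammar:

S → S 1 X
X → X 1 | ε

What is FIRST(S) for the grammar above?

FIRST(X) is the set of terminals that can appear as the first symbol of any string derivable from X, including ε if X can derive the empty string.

We compute FIRST(S) using the standard algorithm.
FIRST(S) = {}
FIRST(X) = {1, ε}
Therefore, FIRST(S) = {}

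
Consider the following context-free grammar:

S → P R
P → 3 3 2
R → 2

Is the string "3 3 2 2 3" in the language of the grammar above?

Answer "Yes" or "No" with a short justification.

No - no valid derivation exists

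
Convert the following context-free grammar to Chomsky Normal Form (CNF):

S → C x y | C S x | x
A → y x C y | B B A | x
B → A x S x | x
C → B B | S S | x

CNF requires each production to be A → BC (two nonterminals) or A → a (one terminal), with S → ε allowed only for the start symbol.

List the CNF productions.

TX → x; TY → y; S → x; A → x; B → x; C → x; S → C X0; X0 → TX TY; S → C X1; X1 → S TX; A → TY X2; X2 → TX X3; X3 → C TY; A → B X4; X4 → B A; B → A X5; X5 → TX X6; X6 → S TX; C → B B; C → S S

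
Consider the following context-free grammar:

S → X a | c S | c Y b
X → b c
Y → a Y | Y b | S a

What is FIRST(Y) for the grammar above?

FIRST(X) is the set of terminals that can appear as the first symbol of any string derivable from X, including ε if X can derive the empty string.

We compute FIRST(Y) using the standard algorithm.
FIRST(S) = {b, c}
FIRST(X) = {b}
FIRST(Y) = {a, b, c}
Therefore, FIRST(Y) = {a, b, c}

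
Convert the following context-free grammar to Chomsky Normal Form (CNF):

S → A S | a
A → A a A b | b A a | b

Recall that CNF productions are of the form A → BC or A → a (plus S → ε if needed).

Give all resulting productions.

S → a; TA → a; TB → b; A → b; S → A S; A → A X0; X0 → TA X1; X1 → A TB; A → TB X2; X2 → A TA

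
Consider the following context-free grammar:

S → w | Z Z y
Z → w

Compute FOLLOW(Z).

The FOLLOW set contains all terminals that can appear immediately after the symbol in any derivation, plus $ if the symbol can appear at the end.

We compute FOLLOW(Z) using the standard algorithm.
FOLLOW(S) starts with {$}.
FIRST(S) = {w}
FIRST(Z) = {w}
FOLLOW(S) = {$}
FOLLOW(Z) = {w, y}
Therefore, FOLLOW(Z) = {w, y}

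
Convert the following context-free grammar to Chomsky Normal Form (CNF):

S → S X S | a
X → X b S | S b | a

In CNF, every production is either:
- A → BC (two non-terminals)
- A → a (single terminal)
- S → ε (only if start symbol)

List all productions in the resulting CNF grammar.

S → a; TB → b; X → a; S → S X0; X0 → X S; X → X X1; X1 → TB S; X → S TB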